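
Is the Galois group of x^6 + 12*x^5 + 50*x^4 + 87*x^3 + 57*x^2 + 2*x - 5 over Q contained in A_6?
The polynomial is irreducible of degree 6 over Q. Its discriminant is 30991489 = 5567^2, a perfect square. A Galois group lies in the alternating group exactly when the discriminant is a square in Q, so the Galois group (PSL(2,5)) is contained in A_6.

Yes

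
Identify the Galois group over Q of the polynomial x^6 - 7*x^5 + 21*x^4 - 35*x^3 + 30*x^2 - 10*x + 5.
6T10: (C_3 x C_3) : C_4

The polynomial f is an irreducible sextic over Q, so G = Gal(f/Q) is one of the 16 transitive subgroups 6T1, ..., 6T16 of S_6. The discriminant of f is 525625 = 725^2, a perfect square, so G is contained in A_6. The transitive groups of degree 6 contained in A_6 are: A_4 (6T4, order 12), S_4 (6T7, order 24), (C_3 x C_3) : C_4 (6T10, order 36), PSL(2,5) (6T12, order 60), A_6 (6T15, order 360). By Dedekind's theorem, for a prime p not dividing disc(f) the degrees of the irreducible factors of f mod p form the cycle type of an element of G. Factoring f modulo the 19 such primes p <= 73 (skipping 5, 29, which divide the discriminant), each new pattern first appears at: mod 2: f = (x^2 + x + 1)(x^4 + x + 1), pattern 4+2; mod 11: f = (x^3 + 2x + 9)(x^3 + 4x^2 + 8x + 3), pattern 3+3; mod 19: f = (x + 6)(x + 7)(x^2 + 5x + 12)(x^2 + 13x + 10), pattern 2+2+1+1; mod 61: f = (x + 18)(x + 25)(x + 32)(x^3 + 40x^2 + 14x + 47), pattern 3+1+1+1. No other pattern occurs in this range, so the set of observed cycle types is {4+2, 3+3, 2+2+1+1, 3+1+1+1}. The candidates containing elements of all these cycle types are (C_3 x C_3) : C_4 (6T10) of order 36, A_6 (6T15) of order 360; the others are excluded. The observed types are precisely the cycle types that occur in (C_3 x C_3) : C_4 (6T10) (apart from the identity). Each of the other remaining candidates has further cycle types, and by the Chebotarev density theorem the matching factorization patterns would occur for a proportion of primes equal to their share of the group: A_6 (6T15) additionally contains elements of type 5+1 (144 of its 360 elements, about 40% of primes). None of the 19 primes tested shows any such pattern (for each of these groups the chance of that is below 10^-4), which rules them out. Hence G = (C_3 x C_3) : C_4 (6T10), of order 36.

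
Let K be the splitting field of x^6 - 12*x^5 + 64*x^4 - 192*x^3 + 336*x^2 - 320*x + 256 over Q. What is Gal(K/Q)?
6T11: S_4 x C_2

The polynomial f is an irreducible sextic over Q, so G = Gal(f/Q) is one of the 16 transitive subgroups 6T1, ..., 6T16 of S_6. The discriminant of f is -1849378557919232, which is not a perfect square, so G is not contained in A_6. The transitive groups of degree 6 not contained in A_6 are: C_6 (6T1, order 6), S_3 (6T2, order 6), D_6 (6T3, order 12), C_3 x S_3 (6T5, order 18), A_4 x C_2 (6T6, order 24), S_4 (6T8, order 24), S_3 x S_3 (6T9, order 36), S_4 x C_2 (6T11, order 48), (S_3 x S_3) : C_2 (6T13, order 72), PGL(2,5) (6T14, order 120), S_6 (6T16, order 720). By Dedekind's theorem, for a prime p not dividing disc(f) the degrees of the irreducible factors of f mod p form the cycle type of an element of G. Factoring f modulo the 29 such primes p <= 127 (skipping 2, 29, which divide the discriminant), each new pattern first appears at: mod 3: f = (x^3 + x^2 + 2)(x^3 + 2x^2 + 2x + 2), pattern 3+3; mod 5: f = (x^6 + 3x^5 + 4x^4 + 3x^3 + x^2 + 1), pattern 6; mod 7: f = (x + 4)(x + 6)(x^4 + 6x^3 + x^2 + 4x + 6), pattern 4+1+1; mod 17: f = (x + 5)(x + 8)(x^2 + 5)(x^2 + 9x + 4), pattern 2+2+1+1; mod 23: f = (x^2 + 16x + 20)(x^2 + 19x + 20)(x^2 + 22x + 8), pattern 2+2+2; mod 67: f = (x^2 + 63x + 60)(x^4 + 59x^3 + 39x^2 + 42x + 40), pattern 4+2; mod 127: f = (x + 5)(x + 45)(x + 78)(x + 118)(x^2 + 123x + 107), pattern 2+1+1+1+1. No other pattern occurs in this range, so the set of observed cycle types is {3+3, 6, 4+1+1, 2+2+1+1, 2+2+2, 4+2, 2+1+1+1+1}. The candidates containing elements of all these cycle types are S_4 x C_2 (6T11) of order 48, S_6 (6T16) of order 720; the others are excluded. The observed types are precisely the cycle types that occur in S_4 x C_2 (6T11) (apart from the identity). Each of the other remaining candidates has further cycle types, and by the Chebotarev density theorem the matching factorization patterns would occur for a proportion of primes equal to their share of the group: S_6 (6T16) additionally contains elements of type 5+1, 3+2+1, 3+1+1+1 (304 of its 720 elements, about 42% of primes). None of the 29 primes tested shows any such pattern (for each of these groups the chance of that is below 10^-4), which rules them out. Hence G = S_4 x C_2 (6T11), of order 48.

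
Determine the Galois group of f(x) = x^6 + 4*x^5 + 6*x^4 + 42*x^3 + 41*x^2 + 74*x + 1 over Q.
A_4

The polynomial f is an irreducible sextic over Q, so G = Gal(f/Q) is one of the 16 transitive subgroups 6T1, ..., 6T16 of S_6. The discriminant of f is 1728393484898304 = 41573952^2, a perfect square, so G is contained in A_6. The transitive groups of degree 6 contained in A_6 are: A_4 (6T4, order 12), S_4 (6T7, order 24), (C_3 x C_3) : C_4 (6T10, order 36), PSL(2,5) (6T12, order 60), A_6 (6T15, order 360). By Dedekind's theorem, for a prime p not dividing disc(f) the degrees of the irreducible factors of f mod p form the cycle type of an element of G. Factoring f modulo the 33 such primes p <= 151 (skipping 2, 3, 7, which divide the discriminant), each new pattern first appears at: mod 5: f = (x^3 + x + 4)(x^3 + 4x^2 + 4), pattern 3+3; mod 13: f = (x + 10)(x + 12)(x^2 + 3x + 10)(x^2 + 5x + 10), pattern 2+2+1+1. No other pattern occurs in this range, so the set of observed cycle types is {3+3, 2+2+1+1}. The candidates containing elements of all these cycle types are A_4 (6T4) of order 12, S_4 (6T7) of order 24, (C_3 x C_3) : C_4 (6T10) of order 36, PSL(2,5) (6T12) of order 60, A_6 (6T15) of order 360; the others are excluded. The observed types are precisely the cycle types that occur in A_4 (6T4) (apart from the identity). Each of the other remaining candidates has further cycle types, and by the Chebotarev density theorem the matching factorization patterns would occur for a proportion of primes equal to their share of the group: S_4 (6T7) additionally contains elements of type 4+2 (6 of its 24 elements, about 25% of primes); (C_3 x C_3) : C_4 (6T10) additionally contains elements of type 4+2, 3+1+1+1 (22 of its 36 elements, about 61% of primes); PSL(2,5) (6T12) additionally contains elements of type 5+1 (24 of its 60 elements, about 40% of primes); A_6 (6T15) additionally contains elements of type 5+1, 4+2, 3+1+1+1 (274 of its 360 elements, about 76% of primes). None of the 33 primes tested shows any such pattern (for each of these groups the chance of that is below 10^-4), which rules them out. Hence G = A_4 (6T4), of order 12.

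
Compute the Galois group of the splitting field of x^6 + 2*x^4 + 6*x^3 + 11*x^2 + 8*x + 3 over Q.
6T11: S_4 x C_2

The polynomial f is an irreducible sextic over Q, so G = Gal(f/Q) is one of the 16 transitive subgroups 6T1, ..., 6T16 of S_6. The discriminant of f is -7441984, which is not a perfect square, so G is not contained in A_6. The transitive groups of degree 6 not contained in A_6 are: C_6 (6T1, order 6), S_3 (6T2, order 6), D_6 (6T3, order 12), C_3 x S_3 (6T5, order 18), A_4 x C_2 (6T6, order 24), S_4 (6T8, order 24), S_3 x S_3 (6T9, order 36), S_4 x C_2 (6T11, order 48), (S_3 x S_3) : C_2 (6T13, order 72), PGL(2,5) (6T14, order 120), S_6 (6T16, order 720). By Dedekind's theorem, for a prime p not dividing disc(f) the degrees of the irreducible factors of f mod p form the cycle type of an element of G. Factoring f modulo the 17 such primes p <= 71 (skipping 2, 11, 31, which divide the discriminant), each new pattern first appears at: mod 3: f = (x)(x + 1)(x^4 + 2x^3 + 2), pattern 4+1+1; mod 5: f = (x^3 + 2x^2 + 3)(x^3 + 3x^2 + x + 1), pattern 3+3; mod 7: f = (x^6 + 2x^4 + 6x^3 + 4x^2 + x + 3), pattern 6; mod 13: f = (x^2 + 12x + 3)(x^4 + x^3 + 3x + 1), pattern 4+2; mod 37: f = (x + 7)(x + 17)(x^2 + 16x + 9)(x^2 + 34x + 17), pattern 2+2+1+1; mod 47: f = (x + 4)(x + 17)(x + 22)(x + 27)(x^2 + 24x + 15), pattern 2+1+1+1+1; mod 67: f = (x^2 + 8x + 20)(x^2 + 18x + 23)(x^2 + 41x + 22), pattern 2+2+2. No other pattern occurs in this range, so the set of observed cycle types is {4+1+1, 3+3, 6, 4+2, 2+2+1+1, 2+1+1+1+1, 2+2+2}. The candidates containing elements of all these cycle types are S_4 x C_2 (6T11) of order 48, S_6 (6T16) of order 720; the others are excluded. The observed types are precisely the cycle types that occur in S_4 x C_2 (6T11) (apart from the identity). Each of the other remaining candidates has further cycle types, and by the Chebotarev density theorem the matching factorization patterns would occur for a proportion of primes equal to their share of the group: S_6 (6T16) additionally contains elements of type 5+1, 3+2+1, 3+1+1+1 (304 of its 720 elements, about 42% of primes). None of the 17 primes tested shows any such pattern (for each of these groups the chance of that is below 10^-4), which rules them out. Hence G = S_4 x C_2 (6T11), of order 48.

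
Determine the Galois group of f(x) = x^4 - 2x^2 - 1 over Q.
D_4 (order 8)

The polynomial is an irreducible quartic over Q and its discriminant is -1024, which is not a perfect square, so the Galois group is not contained in A_4. The resolvent cubic y^3 + 2*y^2 + 4*y + 8 has exactly one rational root, so the Galois group is C_4 or D_4. The quartic remains irreducible over Q(sqrt(disc)), so the group is D_4.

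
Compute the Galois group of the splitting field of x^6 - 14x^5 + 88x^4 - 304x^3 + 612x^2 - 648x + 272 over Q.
6T11: S_4 x C_2

The polynomial f is an irreducible sextic over Q, so G = Gal(f/Q) is one of the 16 transitive subgroups 6T1, ..., 6T16 of S_6. The discriminant of f is -112877109248, which is not a perfect square, so G is not contained in A_6. The transitive groups of degree 6 not contained in A_6 are: C_6 (6T1, order 6), S_3 (6T2, order 6), D_6 (6T3, order 12), C_3 x S_3 (6T5, order 18), A_4 x C_2 (6T6, order 24), S_4 (6T8, order 24), S_3 x S_3 (6T9, order 36), S_4 x C_2 (6T11, order 48), (S_3 x S_3) : C_2 (6T13, order 72), PGL(2,5) (6T14, order 120), S_6 (6T16, order 720). By Dedekind's theorem, for a prime p not dividing disc(f) the degrees of the irreducible factors of f mod p form the cycle type of an element of G. Factoring f modulo the 29 such primes p <= 127 (skipping 2, 29, which divide the discriminant), each new pattern first appears at: mod 3: f = (x^3 + 2x + 2)(x^3 + x^2 + 2x + 1), pattern 3+3; mod 5: f = (x^6 + x^5 + 3x^4 + x^3 + 2x^2 + 2x + 2), pattern 6; mod 7: f = (x + 1)(x + 6)(x^4 + 5x^2 + 4x + 1), pattern 4+1+1; mod 17: f = (x)(x + 12)(x^2 + x + 16)(x^2 + 7x + 3), pattern 2+2+1+1; mod 23: f = (x^2 + 4x + 12)(x^2 + 11x + 8)(x^2 + 17x + 22), pattern 2+2+2; mod 67: f = (x^2 + 35x + 52)(x^4 + 18x^3 + 9x^2 + 53x + 31), pattern 4+2; mod 127: f = (x + 15)(x + 66)(x + 69)(x + 82)(x^2 + 8x + 54), pattern 2+1+1+1+1. No other pattern occurs in this range, so the set of observed cycle types is {3+3, 6, 4+1+1, 2+2+1+1, 2+2+2, 4+2, 2+1+1+1+1}. The candidates containing elements of all these cycle types are S_4 x C_2 (6T11) of order 48, S_6 (6T16) of order 720; the others are excluded. The observed types are precisely the cycle types that occur in S_4 x C_2 (6T11) (apart from the identity). Each of the other remaining candidates has further cycle types, and by the Chebotarev density theorem the matching factorization patterns would occur for a proportion of primes equal to their share of the group: S_6 (6T16) additionally contains elements of type 5+1, 3+2+1, 3+1+1+1 (304 of its 720 elements, about 42% of primes). None of the 29 primes tested shows any such pattern (for each of these groups the chance of that is below 10^-4), which rules them out. Hence G = S_4 x C_2 (6T11), of order 48.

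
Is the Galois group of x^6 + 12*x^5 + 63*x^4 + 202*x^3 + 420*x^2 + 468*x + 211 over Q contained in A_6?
The polynomial is irreducible of degree 6 over Q. Its discriminant is -28010528989632, which is not a perfect square. A Galois group lies in the alternating group exactly when the discriminant is a square in Q, so the Galois group (PGL(2,5)) is not contained in A_6.

No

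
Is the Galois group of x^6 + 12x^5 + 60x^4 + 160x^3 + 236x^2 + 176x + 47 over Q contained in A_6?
Yes

The polynomial is irreducible of degree 6 over Q. Its discriminant is 3356224 = 1832^2, a perfect square. A Galois group lies in the alternating group exactly when the discriminant is a square in Q, so the Galois group (S_4) is contained in A_6.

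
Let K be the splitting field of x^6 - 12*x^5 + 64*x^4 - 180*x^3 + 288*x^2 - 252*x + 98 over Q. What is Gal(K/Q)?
The polynomial f is an irreducible sextic over Q, so G = Gal(f/Q) is one of the 16 transitive subgroups 6T1, ..., 6T16 of S_6. The discriminant of f is -122931200, which is not a perfect square, so G is not contained in A_6. The transitive groups of degree 6 not contained in A_6 are: C_6 (6T1, order 6), S_3 (6T2, order 6), D_6 (6T3, order 12), C_3 x S_3 (6T5, order 18), A_4 x C_2 (6T6, order 24), S_4 (6T8, order 24), S_3 x S_3 (6T9, order 36), S_4 x C_2 (6T11, order 48), (S_3 x S_3) : C_2 (6T13, order 72), PGL(2,5) (6T14, order 120), S_6 (6T16, order 720). By Dedekind's theorem, for a prime p not dividing disc(f) the degrees of the irreducible factors of f mod p form the cycle type of an element of G. Factoring f modulo the 17 such primes p <= 71 (skipping 2, 5, 7, which divide the discriminant), each new pattern first appears at: mod 3: f = (x^3 + x^2 + x + 2)(x^3 + 2x^2 + x + 1), pattern 3+3; mod 13: f = (x^6 + x^5 + 12x^4 + 2x^3 + 2x^2 + 8x + 7), pattern 6; mod 19: f = (x^2 + 6x + 14)(x^4 + x^3 + 6x^2 + 17x + 7), pattern 4+2; mod 23: f = (x + 3)(x + 4)(x^4 + 4x^3 + x^2 + 18x + 12), pattern 4+1+1; mod 53: f = (x^2 + 15x + 23)(x^2 + 33x + 39)(x^2 + 46x + 2), pattern 2+2+2; mod 59: f = (x + 37)(x + 45)(x^2 + 7x + 9)(x^2 + 17x + 20), pattern 2+2+1+1; mod 71: f = (x + 8)(x + 13)(x + 30)(x + 68)(x^2 + 11x + 20), pattern 2+1+1+1+1. No other pattern occurs in this range, so the set of observed cycle types is {3+3, 6, 4+2, 4+1+1, 2+2+2, 2+2+1+1, 2+1+1+1+1}. The candidates containing elements of all these cycle types are S_4 x C_2 (6T11) of order 48, S_6 (6T16) of order 720; the others are excluded. The observed types are precisely the cycle types that occur in S_4 x C_2 (6T11) (apart from the identity). Each of the other remaining candidates has further cycle types, and by the Chebotarev density theorem the matching factorization patterns would occur for a proportion of primes equal to their share of the group: S_6 (6T16) additionally contains elements of type 5+1, 3+2+1, 3+1+1+1 (304 of its 720 elements, about 42% of primes). None of the 17 primes tested shows any such pattern (for each of these groups the chance of that is below 10^-4), which rules them out. Hence G = S_4 x C_2 (6T11), of order 48.

S_4 x C_2 (also written S4xC2)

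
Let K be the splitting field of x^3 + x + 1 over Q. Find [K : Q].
6

The degree of the splitting field over Q equals the order of the Galois group, so first determine the group. The polynomial is an irreducible cubic over Q and its discriminant is -31, which is not a perfect square. For an irreducible cubic, a non-square discriminant gives Galois group S_3. The Galois group S_3 (3T2) has order 6, so the splitting field has degree 6 over Q.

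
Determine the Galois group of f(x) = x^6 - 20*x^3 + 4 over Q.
S_3 x S_3

The polynomial f is an irreducible sextic over Q, so G = Gal(f/Q) is one of the 16 transitive subgroups 6T1, ..., 6T16 of S_6. The discriminant of f is 660451885056, which is not a perfect square, so G is not contained in A_6. The transitive groups of degree 6 not contained in A_6 are: C_6 (6T1, order 6), S_3 (6T2, order 6), D_6 (6T3, order 12), C_3 x S_3 (6T5, order 18), A_4 x C_2 (6T6, order 24), S_4 (6T8, order 24), S_3 x S_3 (6T9, order 36), S_4 x C_2 (6T11, order 48), (S_3 x S_3) : C_2 (6T13, order 72), PGL(2,5) (6T14, order 120), S_6 (6T16, order 720). By Dedekind's theorem, for a prime p not dividing disc(f) the degrees of the irreducible factors of f mod p form the cycle type of an element of G. Factoring f modulo the 14 such primes p <= 53 (skipping 2, 3, which divide the discriminant), each new pattern first appears at: mod 5: f = (x + 1)(x + 4)(x^2 + x + 1)(x^2 + 4x + 1), pattern 2+2+1+1; mod 7: f = (x^6 + x^3 + 4), pattern 6; mod 19: f = (x + 2)(x + 3)(x + 14)(x^3 + 10), pattern 3+1+1+1; mod 31: f = (x^2 + 16x + 16)(x^2 + 18x + 28)(x^2 + 28x + 18), pattern 2+2+2; mod 43: f = (x^3 + 5)(x^3 + 18), pattern 3+3. No other pattern occurs in this range, so the set of observed cycle types is {2+2+1+1, 6, 3+1+1+1, 2+2+2, 3+3}. The candidates containing elements of all these cycle types are S_3 x S_3 (6T9) of order 36, (S_3 x S_3) : C_2 (6T13) of order 72, S_6 (6T16) of order 720; the others are excluded. The observed types are precisely the cycle types that occur in S_3 x S_3 (6T9) (apart from the identity). Each of the other remaining candidates has further cycle types, and by the Chebotarev density theorem the matching factorization patterns would occur for a proportion of primes equal to their share of the group: (S_3 x S_3) : C_2 (6T13) additionally contains elements of type 4+2, 3+2+1, 2+1+1+1+1 (36 of its 72 elements, about 50% of primes); S_6 (6T16) additionally contains elements of type 5+1, 4+2, 4+1+1, 3+2+1, 2+1+1+1+1 (459 of its 720 elements, about 64% of primes). None of the 14 primes tested shows any such pattern (for each of these groups the chance of that is below 10^-4), which rules them out. Hence G = S_3 x S_3 (6T9), of order 36.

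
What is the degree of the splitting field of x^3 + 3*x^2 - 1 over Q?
The degree of the splitting field over Q equals the order of the Galois group, so first determine the group. The polynomial is an irreducible cubic over Q and its discriminant is 81 = 9^2, a perfect square. For an irreducible cubic, a square discriminant forces the Galois group to be A_3, the cyclic group of order 3. The Galois group C_3 (3T1) has order 3, so the splitting field has degree 3 over Q.

3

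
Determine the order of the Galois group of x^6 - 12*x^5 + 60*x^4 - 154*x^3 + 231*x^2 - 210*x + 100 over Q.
The degree of the splitting field over Q equals the order of the Galois group, so first determine the group. The polynomial f is an irreducible sextic over Q, so G = Gal(f/Q) is one of the 16 transitive subgroups 6T1, ..., 6T16 of S_6. The discriminant of f is -1160950579200, which is not a perfect square, so G is not contained in A_6. The transitive groups of degree 6 not contained in A_6 are: C_6 (6T1, order 6), S_3 (6T2, order 6), D_6 (6T3, order 12), C_3 x S_3 (6T5, order 18), A_4 x C_2 (6T6, order 24), S_4 (6T8, order 24), S_3 x S_3 (6T9, order 36), S_4 x C_2 (6T11, order 48), (S_3 x S_3) : C_2 (6T13, order 72), PGL(2,5) (6T14, order 120), S_6 (6T16, order 720). By Dedekind's theorem, for a prime p not dividing disc(f) the degrees of the irreducible factors of f mod p form the cycle type of an element of G. Factoring f modulo the 23 such primes p <= 101 (skipping 2, 3, 5, which divide the discriminant), each new pattern first appears at: mod 7: f = (x^3 + x^2 + 4x + 6)(x^3 + x^2 + 6x + 5), pattern 3+3; mod 11: f = (x^2 + 2x + 2)(x^2 + 3x + 3)(x^2 + 5x + 2), pattern 2+2+2; mod 61: f = (x + 22)(x + 24)(x + 41)(x + 45)(x + 47)(x + 53), pattern 1+1+1+1+1+1. No other pattern occurs in this range, so the set of observed cycle types is {3+3, 2+2+2, 1+1+1+1+1+1}. The candidates containing elements of all these cycle types are C_6 (6T1) of order 6, S_3 (6T2) of order 6, D_6 (6T3) of order 12, C_3 x S_3 (6T5) of order 18, A_4 x C_2 (6T6) of order 24, S_4 (6T8) of order 24, S_3 x S_3 (6T9) of order 36, S_4 x C_2 (6T11) of order 48, (S_3 x S_3) : C_2 (6T13) of order 72, PGL(2,5) (6T14) of order 120, S_6 (6T16) of order 720; the others are excluded. The observed types are precisely the cycle types that occur in S_3 (6T2). Each of the other remaining candidates has further cycle types, and by the Chebotarev density theorem the matching factorization patterns would occur for a proportion of primes equal to their share of the group: C_6 (6T1) additionally contains elements of type 6 (2 of its 6 elements, about 33% of primes); D_6 (6T3) additionally contains elements of type 6, 2+2+1+1 (5 of its 12 elements, about 42% of primes); C_3 x S_3 (6T5) additionally contains elements of type 6, 3+1+1+1 (10 of its 18 elements, about 56% of primes); A_4 x C_2 (6T6) additionally contains elements of type 6, 2+2+1+1, 2+1+1+1+1 (14 of its 24 elements, about 58% of primes); S_4 (6T8) additionally contains elements of type 4+1+1, 2+2+1+1 (9 of its 24 elements, about 38% of primes); S_3 x S_3 (6T9) additionally contains elements of type 6, 3+1+1+1, 2+2+1+1 (25 of its 36 elements, about 69% of primes); S_4 x C_2 (6T11) additionally contains elements of type 6, 4+2, 4+1+1, 2+2+1+1, 2+1+1+1+1 (32 of its 48 elements, about 67% of primes); (S_3 x S_3) : C_2 (6T13) additionally contains elements of type 6, 4+2, 3+2+1, 3+1+1+1, 2+2+1+1, 2+1+1+1+1 (61 of its 72 elements, about 85% of primes); PGL(2,5) (6T14) additionally contains elements of type 6, 5+1, 4+1+1, 2+2+1+1 (89 of its 120 elements, about 74% of primes); S_6 (6T16) additionally contains elements of type 6, 5+1, 4+2, 4+1+1, 3+2+1, 3+1+1+1, 2+2+1+1, 2+1+1+1+1 (664 of its 720 elements, about 92% of primes). None of the 23 primes tested shows any such pattern (for each of these groups the chance of that is below 10^-4), which rules them out. Hence G = S_3 (6T2), of order 6. The Galois group S_3 (6T2) has order 6, so the splitting field has degree 6 over Q.

6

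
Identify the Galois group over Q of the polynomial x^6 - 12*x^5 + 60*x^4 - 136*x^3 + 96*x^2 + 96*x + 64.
The polynomial f is an irreducible sextic over Q, so G = Gal(f/Q) is one of the 16 transitive subgroups 6T1, ..., 6T16 of S_6. The discriminant of f is -190210142896128, which is not a perfect square, so G is not contained in A_6. The transitive groups of degree 6 not contained in A_6 are: C_6 (6T1, order 6), S_3 (6T2, order 6), D_6 (6T3, order 12), C_3 x S_3 (6T5, order 18), A_4 x C_2 (6T6, order 24), S_4 (6T8, order 24), S_3 x S_3 (6T9, order 36), S_4 x C_2 (6T11, order 48), (S_3 x S_3) : C_2 (6T13, order 72), PGL(2,5) (6T14, order 120), S_6 (6T16, order 720). By Dedekind's theorem, for a prime p not dividing disc(f) the degrees of the irreducible factors of f mod p form the cycle type of an element of G. Factoring f modulo the 33 such primes p <= 149 (skipping 2, 3, which divide the discriminant), each new pattern first appears at: mod 5: f = (x^6 + 3x^5 + 4x^3 + x^2 + x + 4), pattern 6; mod 7: f = (x + 1)(x + 3)(x + 4)(x^3 + x^2 + 5x + 3), pattern 3+1+1+1; mod 17: f = (x^2 + 5x + 14)(x^2 + 6x + 12)(x^2 + 11x + 2), pattern 2+2+2; mod 19: f = (x^3 + 13x^2 + 12x + 1)(x^3 + 13x^2 + 12x + 7), pattern 3+3; mod 73: f = (x + 9)(x + 11)(x + 13)(x + 27)(x + 29)(x + 45), pattern 1+1+1+1+1+1. No other pattern occurs in this range, so the set of observed cycle types is {6, 3+1+1+1, 2+2+2, 3+3, 1+1+1+1+1+1}. The candidates containing elements of all these cycle types are C_3 x S_3 (6T5) of order 18, S_3 x S_3 (6T9) of order 36, (S_3 x S_3) : C_2 (6T13) of order 72, S_6 (6T16) of order 720; the others are excluded. The observed types are precisely the cycle types that occur in C_3 x S_3 (6T5). Each of the other remaining candidates has further cycle types, and by the Chebotarev density theorem the matching factorization patterns would occur for a proportion of primes equal to their share of the group: S_3 x S_3 (6T9) additionally contains elements of type 2+2+1+1 (9 of its 36 elements, about 25% of primes); (S_3 x S_3) : C_2 (6T13) additionally contains elements of type 4+2, 3+2+1, 2+2+1+1, 2+1+1+1+1 (45 of its 72 elements, about 62% of primes); S_6 (6T16) additionally contains elements of type 5+1, 4+2, 4+1+1, 3+2+1, 2+2+1+1, 2+1+1+1+1 (504 of its 720 elements, about 70% of primes). None of the 33 primes tested shows any such pattern (for each of these groups the chance of that is below 10^-4), which rules them out. Hence G = C_3 x S_3 (6T5), of order 18.

C_3 x S_3 (also written G18)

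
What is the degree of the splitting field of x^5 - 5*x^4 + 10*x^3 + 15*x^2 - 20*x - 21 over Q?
20

The degree of the splitting field over Q equals the order of the Galois group, so first determine the group. The polynomial f is an irreducible quintic over Q, so G = Gal(f/Q) is a transitive subgroup of S_5: one of C_5 (5T1, order 5), D_5 (5T2, order 10), F_20 (5T3, order 20), A_5 (5T4, order 60) or S_5 (5T5, order 120). The discriminant of f is 1876953125, which is not a perfect square, so G is not contained in A_5. The transitive groups of degree 5 not contained in A_5 are: F_20 (5T3, order 20), S_5 (5T5, order 120). By Dedekind's theorem, for a prime p not dividing disc(f) the degrees of the irreducible factors of f mod p form the cycle type of an element of G. Factoring f modulo the 18 such primes p <= 71 (skipping 5, 31, which divide the discriminant), each new pattern first appears at: mod 2: f = (x + 1)(x^4 + x + 1), pattern 4+1; mod 11: f = (x^5 + 6x^4 + 10x^3 + 4x^2 + 2x + 1), pattern 5; mod 19: f = (x + 7)(x^2 + 12x + 18)(x^2 + 14x + 3), pattern 2+2+1. No other pattern occurs in this range, so the set of observed cycle types is {4+1, 5, 2+2+1}. The candidates containing elements of all these cycle types are F_20 (5T3) of order 20, S_5 (5T5) of order 120; the others are excluded. The observed types are precisely the cycle types that occur in F_20 (5T3) (apart from the identity). Each of the other remaining candidates has further cycle types, and by the Chebotarev density theorem the matching factorization patterns would occur for a proportion of primes equal to their share of the group: S_5 (5T5) additionally contains elements of type 3+2, 3+1+1, 2+1+1+1 (50 of its 120 elements, about 42% of primes). None of the 18 primes tested shows any such pattern (for each of these groups the chance of that is below 10^-4), which rules them out. Hence G = F_20 (5T3), of order 20. The Galois group F_20 (5T3) has order 20, so the splitting field has degree 20 over Q.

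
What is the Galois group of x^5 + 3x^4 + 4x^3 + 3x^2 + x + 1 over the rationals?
D_5 (also written D5)

The polynomial f is an irreducible quintic over Q, so G = Gal(f/Q) is a transitive subgroup of S_5: one of C_5 (5T1, order 5), D_5 (5T2, order 10), F_20 (5T3, order 20), A_5 (5T4, order 60) or S_5 (5T5, order 120). The discriminant of f is 2209 = 47^2, a perfect square, so G is contained in A_5. The transitive groups of degree 5 contained in A_5 are: C_5 (5T1, order 5), D_5 (5T2, order 10), A_5 (5T4, order 60). By Dedekind's theorem, for a prime p not dividing disc(f) the degrees of the irreducible factors of f mod p form the cycle type of an element of G. Factoring f modulo the 23 such primes p <= 89 (skipping 47, which divides the discriminant), each new pattern first appears at: mod 2: f = (x^5 + x^4 + x^2 + x + 1), pattern 5; mod 5: f = (x + 2)(x^2 + 2x + 3)(x^2 + 4x + 1), pattern 2+2+1; mod 83: f = (x + 3)(x + 13)(x + 16)(x + 24)(x + 30), pattern 1+1+1+1+1. No other pattern occurs in this range, so the set of observed cycle types is {5, 2+2+1, 1+1+1+1+1}. The candidates containing elements of all these cycle types are D_5 (5T2) of order 10, A_5 (5T4) of order 60; the others are excluded. The observed types are precisely the cycle types that occur in D_5 (5T2). Each of the other remaining candidates has further cycle types, and by the Chebotarev density theorem the matching factorization patterns would occur for a proportion of primes equal to their share of the group: A_5 (5T4) additionally contains elements of type 3+1+1 (20 of its 60 elements, about 33% of primes). None of the 23 primes tested shows any such pattern (for each of these groups the chance of that is below 10^-4), which rules them out. Hence G = D_5 (5T2), of order 10.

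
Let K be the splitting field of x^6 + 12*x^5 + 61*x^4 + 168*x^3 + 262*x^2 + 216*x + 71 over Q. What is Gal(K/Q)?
The polynomial f is an irreducible sextic over Q, so G = Gal(f/Q) is one of the 16 transitive subgroups 6T1, ..., 6T16 of S_6. The discriminant of f is 153664 = 392^2, a perfect square, so G is contained in A_6. The transitive groups of degree 6 contained in A_6 are: A_4 (6T4, order 12), S_4 (6T7, order 24), (C_3 x C_3) : C_4 (6T10, order 36), PSL(2,5) (6T12, order 60), A_6 (6T15, order 360). By Dedekind's theorem, for a prime p not dividing disc(f) the degrees of the irreducible factors of f mod p form the cycle type of an element of G. Factoring f modulo the 33 such primes p <= 149 (skipping 2, 7, which divide the discriminant), each new pattern first appears at: mod 3: f = (x^3 + 2x + 1)(x^3 + 2x + 2), pattern 3+3; mod 13: f = (x + 8)(x + 9)(x^2 + 4x + 9)(x^2 + 4x + 10), pattern 2+2+1+1. No other pattern occurs in this range, so the set of observed cycle types is {3+3, 2+2+1+1}. The candidates containing elements of all these cycle types are A_4 (6T4) of order 12, S_4 (6T7) of order 24, (C_3 x C_3) : C_4 (6T10) of order 36, PSL(2,5) (6T12) of order 60, A_6 (6T15) of order 360; the others are excluded. The observed types are precisely the cycle types that occur in A_4 (6T4) (apart from the identity). Each of the other remaining candidates has further cycle types, and by the Chebotarev density theorem the matching factorization patterns would occur for a proportion of primes equal to their share of the group: S_4 (6T7) additionally contains elements of type 4+2 (6 of its 24 elements, about 25% of primes); (C_3 x C_3) : C_4 (6T10) additionally contains elements of type 4+2, 3+1+1+1 (22 of its 36 elements, about 61% of primes); PSL(2,5) (6T12) additionally contains elements of type 5+1 (24 of its 60 elements, about 40% of primes); A_6 (6T15) additionally contains elements of type 5+1, 4+2, 3+1+1+1 (274 of its 360 elements, about 76% of primes). None of the 33 primes tested shows any such pattern (for each of these groups the chance of that is below 10^-4), which rules them out. Hence G = A_4 (6T4), of order 12.

A_4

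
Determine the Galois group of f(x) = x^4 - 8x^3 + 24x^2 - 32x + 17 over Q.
V_4, the Klein four-group

The polynomial is an irreducible quartic over Q and its discriminant is 256 = 16^2, a perfect square, so the Galois group is contained in A_4. The resolvent cubic y^3 - 24*y^2 + 188*y - 480 splits completely over Q, which gives the Klein four-group V_4.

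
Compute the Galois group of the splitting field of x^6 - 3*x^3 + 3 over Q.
C_3 x S_3

The polynomial f is an irreducible sextic over Q, so G = Gal(f/Q) is one of the 16 transitive subgroups 6T1, ..., 6T16 of S_6. The discriminant of f is -177147, which is not a perfect square, so G is not contained in A_6. The transitive groups of degree 6 not contained in A_6 are: C_6 (6T1, order 6), S_3 (6T2, order 6), D_6 (6T3, order 12), C_3 x S_3 (6T5, order 18), A_4 x C_2 (6T6, order 24), S_4 (6T8, order 24), S_3 x S_3 (6T9, order 36), S_4 x C_2 (6T11, order 48), (S_3 x S_3) : C_2 (6T13, order 72), PGL(2,5) (6T14, order 120), S_6 (6T16, order 720). By Dedekind's theorem, for a prime p not dividing disc(f) the degrees of the irreducible factors of f mod p form the cycle type of an element of G. Factoring f modulo the 33 such primes p <= 139 (skipping 3, which divides the discriminant), each new pattern first appears at: mod 2: f = (x^6 + x^3 + 1), pattern 6; mod 7: f = (x + 1)(x + 2)(x + 4)(x^3 + 3), pattern 3+1+1+1; mod 17: f = (x^2 + x + 7)(x^2 + 4x + 7)(x^2 + 12x + 7), pattern 2+2+2; mod 19: f = (x^3 + 6)(x^3 + 10), pattern 3+3; mod 73: f = (x + 13)(x + 21)(x + 22)(x + 29)(x + 30)(x + 31), pattern 1+1+1+1+1+1. No other pattern occurs in this range, so the set of observed cycle types is {6, 3+1+1+1, 2+2+2, 3+3, 1+1+1+1+1+1}. The candidates containing elements of all these cycle types are C_3 x S_3 (6T5) of order 18, S_3 x S_3 (6T9) of order 36, (S_3 x S_3) : C_2 (6T13) of order 72, S_6 (6T16) of order 720; the others are excluded. The observed types are precisely the cycle types that occur in C_3 x S_3 (6T5). Each of the other remaining candidates has further cycle types, and by the Chebotarev density theorem the matching factorization patterns would occur for a proportion of primes equal to their share of the group: S_3 x S_3 (6T9) additionally contains elements of type 2+2+1+1 (9 of its 36 elements, about 25% of primes); (S_3 x S_3) : C_2 (6T13) additionally contains elements of type 4+2, 3+2+1, 2+2+1+1, 2+1+1+1+1 (45 of its 72 elements, about 62% of primes); S_6 (6T16) additionally contains elements of type 5+1, 4+2, 4+1+1, 3+2+1, 2+2+1+1, 2+1+1+1+1 (504 of its 720 elements, about 70% of primes). None of the 33 primes tested shows any such pattern (for each of these groups the chance of that is below 10^-4), which rules them out. Hence G = C_3 x S_3 (6T5), of order 18.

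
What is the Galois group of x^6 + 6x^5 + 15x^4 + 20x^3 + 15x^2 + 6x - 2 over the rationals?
The polynomial f is an irreducible sextic over Q, so G = Gal(f/Q) is one of the 16 transitive subgroups 6T1, ..., 6T16 of S_6. The discriminant of f is 11337408, which is not a perfect square, so G is not contained in A_6. The transitive groups of degree 6 not contained in A_6 are: C_6 (6T1, order 6), S_3 (6T2, order 6), D_6 (6T3, order 12), C_3 x S_3 (6T5, order 18), A_4 x C_2 (6T6, order 24), S_4 (6T8, order 24), S_3 x S_3 (6T9, order 36), S_4 x C_2 (6T11, order 48), (S_3 x S_3) : C_2 (6T13, order 72), PGL(2,5) (6T14, order 120), S_6 (6T16, order 720). By Dedekind's theorem, for a prime p not dividing disc(f) the degrees of the irreducible factors of f mod p form the cycle type of an element of G. Factoring f modulo the 79 such primes p <= 419 (skipping 2, 3, which divide the discriminant), each new pattern first appears at: mod 5: f = (x^2 + 2)(x^2 + 2x + 4)(x^2 + 4x + 1), pattern 2+2+2; mod 7: f = (x^6 + 6x^5 + x^4 + 6x^3 + x^2 + 6x + 5), pattern 6; mod 11: f = (x + 4)(x + 9)(x^2 + 5x + 2)(x^2 + 10x + 7), pattern 2+2+1+1; mod 13: f = (x^3 + 3x^2 + 3x + 5)(x^3 + 3x^2 + 3x + 10), pattern 3+3; mod 61: f = (x + 3)(x + 27)(x + 29)(x + 34)(x + 36)(x + 60), pattern 1+1+1+1+1+1. No other pattern occurs in this range, so the set of observed cycle types is {2+2+2, 6, 2+2+1+1, 3+3, 1+1+1+1+1+1}. The candidates containing elements of all these cycle types are D_6 (6T3) of order 12, A_4 x C_2 (6T6) of order 24, S_3 x S_3 (6T9) of order 36, S_4 x C_2 (6T11) of order 48, (S_3 x S_3) : C_2 (6T13) of order 72, PGL(2,5) (6T14) of order 120, S_6 (6T16) of order 720; the others are excluded. The observed types are precisely the cycle types that occur in D_6 (6T3). Each of the other remaining candidates has further cycle types, and by the Chebotarev density theorem the matching factorization patterns would occur for a proportion of primes equal to their share of the group: A_4 x C_2 (6T6) additionally contains elements of type 2+1+1+1+1 (3 of its 24 elements, about 12% of primes); S_3 x S_3 (6T9) additionally contains elements of type 3+1+1+1 (4 of its 36 elements, about 11% of primes); S_4 x C_2 (6T11) additionally contains elements of type 4+2, 4+1+1, 2+1+1+1+1 (15 of its 48 elements, about 31% of primes); (S_3 x S_3) : C_2 (6T13) additionally contains elements of type 4+2, 3+2+1, 3+1+1+1, 2+1+1+1+1 (40 of its 72 elements, about 56% of primes); PGL(2,5) (6T14) additionally contains elements of type 5+1, 4+1+1 (54 of its 120 elements, about 45% of primes); S_6 (6T16) additionally contains elements of type 5+1, 4+2, 4+1+1, 3+2+1, 3+1+1+1, 2+1+1+1+1 (499 of its 720 elements, about 69% of primes). None of the 79 primes tested shows any such pattern (for each of these groups the chance of that is below 10^-4), which rules them out. Hence G = D_6 (6T3), of order 12.

6T3: D_6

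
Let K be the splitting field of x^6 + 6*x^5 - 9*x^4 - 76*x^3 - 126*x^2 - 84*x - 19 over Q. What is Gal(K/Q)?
The polynomial f is an irreducible sextic over Q, so G = Gal(f/Q) is one of the 16 transitive subgroups 6T1, ..., 6T16 of S_6. The discriminant of f is -223154201664, which is not a perfect square, so G is not contained in A_6. The transitive groups of degree 6 not contained in A_6 are: C_6 (6T1, order 6), S_3 (6T2, order 6), D_6 (6T3, order 12), C_3 x S_3 (6T5, order 18), A_4 x C_2 (6T6, order 24), S_4 (6T8, order 24), S_3 x S_3 (6T9, order 36), S_4 x C_2 (6T11, order 48), (S_3 x S_3) : C_2 (6T13, order 72), PGL(2,5) (6T14, order 120), S_6 (6T16, order 720). By Dedekind's theorem, for a prime p not dividing disc(f) the degrees of the irreducible factors of f mod p form the cycle type of an element of G. Factoring f modulo the 33 such primes p <= 149 (skipping 2, 3, which divide the discriminant), each new pattern first appears at: mod 5: f = (x^3 + 2x + 1)(x^3 + x^2 + 4x + 1), pattern 3+3; mod 7: f = (x^6 + 6x^5 + 5x^4 + x^3 + 2), pattern 6; mod 17: f = (x + 9)(x + 10)(x^2 + 2x + 12)(x^2 + 2x + 13), pattern 2+2+1+1; mod 19: f = (x)(x + 2)(x + 8)(x + 13)(x^2 + 2x + 8), pattern 2+1+1+1+1; mod 71: f = (x^2 + 2x + 30)(x^2 + 2x + 33)(x^2 + 2x + 58), pattern 2+2+2. No other pattern occurs in this range, so the set of observed cycle types is {3+3, 6, 2+2+1+1, 2+1+1+1+1, 2+2+2}. The candidates containing elements of all these cycle types are A_4 x C_2 (6T6) of order 24, S_4 x C_2 (6T11) of order 48, (S_3 x S_3) : C_2 (6T13) of order 72, S_6 (6T16) of order 720; the others are excluded. The observed types are precisely the cycle types that occur in A_4 x C_2 (6T6) (apart from the identity). Each of the other remaining candidates has further cycle types, and by the Chebotarev density theorem the matching factorization patterns would occur for a proportion of primes equal to their share of the group: S_4 x C_2 (6T11) additionally contains elements of type 4+2, 4+1+1 (12 of its 48 elements, about 25% of primes); (S_3 x S_3) : C_2 (6T13) additionally contains elements of type 4+2, 3+2+1, 3+1+1+1 (34 of its 72 elements, about 47% of primes); S_6 (6T16) additionally contains elements of type 5+1, 4+2, 4+1+1, 3+2+1, 3+1+1+1 (484 of its 720 elements, about 67% of primes). None of the 33 primes tested shows any such pattern (for each of these groups the chance of that is below 10^-4), which rules them out. Hence G = A_4 x C_2 (6T6), of order 24.

A_4 x C_2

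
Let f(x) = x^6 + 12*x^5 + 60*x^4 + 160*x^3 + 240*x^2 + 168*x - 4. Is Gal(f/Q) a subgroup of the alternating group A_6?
The polynomial is irreducible of degree 6 over Q. Its discriminant is 746496000000 = 864000^2, a perfect square. A Galois group lies in the alternating group exactly when the discriminant is a square in Q, so the Galois group (A_6) is contained in A_6.

Yes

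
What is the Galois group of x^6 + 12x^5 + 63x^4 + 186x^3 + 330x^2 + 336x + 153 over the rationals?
PGL(2,5)

The polynomial f is an irreducible sextic over Q, so G = Gal(f/Q) is one of the 16 transitive subgroups 6T1, ..., 6T16 of S_6. The discriminant of f is -16003008, which is not a perfect square, so G is not contained in A_6. The transitive groups of degree 6 not contained in A_6 are: C_6 (6T1, order 6), S_3 (6T2, order 6), D_6 (6T3, order 12), C_3 x S_3 (6T5, order 18), A_4 x C_2 (6T6, order 24), S_4 (6T8, order 24), S_3 x S_3 (6T9, order 36), S_4 x C_2 (6T11, order 48), (S_3 x S_3) : C_2 (6T13, order 72), PGL(2,5) (6T14, order 120), S_6 (6T16, order 720). By Dedekind's theorem, for a prime p not dividing disc(f) the degrees of the irreducible factors of f mod p form the cycle type of an element of G. Factoring f modulo the 21 such primes p <= 89 (skipping 2, 3, 7, which divide the discriminant), each new pattern first appears at: mod 5: f = (x^6 + 2x^5 + 3x^4 + x^3 + x + 3), pattern 6; mod 11: f = (x + 4)(x^5 + 8x^4 + 9x^3 + 7x^2 + 5x + 8), pattern 5+1; mod 13: f = (x + 1)(x + 10)(x^4 + x^3 + 3x^2 + 1), pattern 4+1+1; mod 23: f = (x + 18)(x + 22)(x^2 + 19x + 5)(x^2 + 22x + 19), pattern 2+2+1+1; mod 43: f = (x^3 + 25x^2 + 35)(x^3 + 30x^2 + x + 40), pattern 3+3; mod 61: f = (x^2 + 18x + 30)(x^2 + 22x + 52)(x^2 + 33x + 34), pattern 2+2+2. No other pattern occurs in this range, so the set of observed cycle types is {6, 5+1, 4+1+1, 2+2+1+1, 3+3, 2+2+2}. The candidates containing elements of all these cycle types are PGL(2,5) (6T14) of order 120, S_6 (6T16) of order 720; the others are excluded. The observed types are precisely the cycle types that occur in PGL(2,5) (6T14) (apart from the identity). Each of the other remaining candidates has further cycle types, and by the Chebotarev density theorem the matching factorization patterns would occur for a proportion of primes equal to their share of the group: S_6 (6T16) additionally contains elements of type 4+2, 3+2+1, 3+1+1+1, 2+1+1+1+1 (265 of its 720 elements, about 37% of primes). None of the 21 primes tested shows any such pattern (for each of these groups the chance of that is below 10^-4), which rules them out. Hence G = PGL(2,5) (6T14), of order 120.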